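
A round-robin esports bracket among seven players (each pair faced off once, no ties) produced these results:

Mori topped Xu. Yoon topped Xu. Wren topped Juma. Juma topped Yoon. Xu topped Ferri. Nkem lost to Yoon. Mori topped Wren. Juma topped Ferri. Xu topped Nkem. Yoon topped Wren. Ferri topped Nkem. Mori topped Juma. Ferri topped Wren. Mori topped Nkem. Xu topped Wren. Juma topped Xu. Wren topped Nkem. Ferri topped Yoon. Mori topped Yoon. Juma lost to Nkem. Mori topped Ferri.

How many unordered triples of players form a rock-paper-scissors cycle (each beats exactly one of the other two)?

Win totals: Ferri 3, Xu 3, Nkem 1, Juma 3, Wren 2, Mori 6, Yoon 3.
A player with w wins dominates both others in C(w,2) triples; summing gives 3 + 3 + 0 + 3 + 1 + 15 + 3 = 28 transitive triples.
Total triples C(7,3) = 35, so cyclic triples = 35 − 28 = 7.

7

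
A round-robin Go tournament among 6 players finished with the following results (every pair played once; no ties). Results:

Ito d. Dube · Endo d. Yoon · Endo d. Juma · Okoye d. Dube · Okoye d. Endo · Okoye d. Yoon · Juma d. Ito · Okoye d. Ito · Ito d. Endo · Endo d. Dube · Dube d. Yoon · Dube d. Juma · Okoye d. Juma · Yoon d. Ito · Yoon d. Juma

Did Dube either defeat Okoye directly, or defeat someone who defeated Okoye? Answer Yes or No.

Dube did not beat Okoye directly.
Dube beat Yoon, Juma, but each of them lost to Okoye. No two-step path.

No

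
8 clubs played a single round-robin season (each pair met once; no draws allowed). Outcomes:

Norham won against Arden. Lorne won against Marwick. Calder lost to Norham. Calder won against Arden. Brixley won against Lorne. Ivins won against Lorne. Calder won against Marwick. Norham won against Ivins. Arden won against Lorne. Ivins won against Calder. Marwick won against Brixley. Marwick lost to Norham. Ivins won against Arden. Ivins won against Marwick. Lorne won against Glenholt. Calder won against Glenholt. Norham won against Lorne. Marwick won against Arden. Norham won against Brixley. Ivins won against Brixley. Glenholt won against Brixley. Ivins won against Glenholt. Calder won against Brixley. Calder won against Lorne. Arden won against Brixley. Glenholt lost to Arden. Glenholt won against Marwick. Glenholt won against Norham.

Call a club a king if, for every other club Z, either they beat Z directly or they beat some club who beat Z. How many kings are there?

Glenholt reaches everyone (king).
Brixley cannot reach Norham, Arden, Ivins, Calder in two steps.
Norham reaches everyone (king).
Arden cannot reach Ivins, Calder in two steps.
Marwick cannot reach Norham, Ivins, Calder in two steps.
Ivins reaches everyone (king).
Calder cannot reach Ivins in two steps.
Lorne cannot reach Ivins, Calder in two steps.
Kings: Glenholt, Norham, Ivins — 3.

3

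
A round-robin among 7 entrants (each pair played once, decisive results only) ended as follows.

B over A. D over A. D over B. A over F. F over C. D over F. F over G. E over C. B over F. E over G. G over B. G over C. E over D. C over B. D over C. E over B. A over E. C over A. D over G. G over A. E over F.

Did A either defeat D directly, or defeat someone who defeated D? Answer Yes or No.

A did not beat D directly.
A beat E, F. Of those, E beat D.

Yes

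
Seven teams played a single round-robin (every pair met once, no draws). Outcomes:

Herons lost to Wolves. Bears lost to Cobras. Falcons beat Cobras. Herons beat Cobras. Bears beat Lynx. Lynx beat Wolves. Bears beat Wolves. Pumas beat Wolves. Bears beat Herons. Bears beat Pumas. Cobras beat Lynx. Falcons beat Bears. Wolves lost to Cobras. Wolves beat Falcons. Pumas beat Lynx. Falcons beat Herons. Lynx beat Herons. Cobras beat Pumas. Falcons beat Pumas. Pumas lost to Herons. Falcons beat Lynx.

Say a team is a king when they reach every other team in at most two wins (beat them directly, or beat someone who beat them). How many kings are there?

4

Lynx cannot reach Bears in two steps.
Herons cannot reach Falcons in two steps.
Pumas cannot reach Bears, Cobras in two steps.
Bears reaches everyone (king).
Cobras reaches everyone (king).
Wolves reaches everyone (king).
Falcons reaches everyone (king).
Kings: Bears, Cobras, Wolves, Falcons — 4.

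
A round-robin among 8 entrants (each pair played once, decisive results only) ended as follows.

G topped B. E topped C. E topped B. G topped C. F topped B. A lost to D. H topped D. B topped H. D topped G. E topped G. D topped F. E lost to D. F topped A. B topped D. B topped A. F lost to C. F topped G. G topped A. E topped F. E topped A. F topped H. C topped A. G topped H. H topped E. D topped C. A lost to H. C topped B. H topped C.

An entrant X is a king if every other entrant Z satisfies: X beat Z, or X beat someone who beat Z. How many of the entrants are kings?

6

A cannot reach B, C, D, E, F, G, H in two steps.
B reaches everyone (king).
C cannot reach E in two steps.
D reaches everyone (king).
E reaches everyone (king).
F reaches everyone (king).
G reaches everyone (king).
H reaches everyone (king).
Kings: B, D, E, F, G, H — 6.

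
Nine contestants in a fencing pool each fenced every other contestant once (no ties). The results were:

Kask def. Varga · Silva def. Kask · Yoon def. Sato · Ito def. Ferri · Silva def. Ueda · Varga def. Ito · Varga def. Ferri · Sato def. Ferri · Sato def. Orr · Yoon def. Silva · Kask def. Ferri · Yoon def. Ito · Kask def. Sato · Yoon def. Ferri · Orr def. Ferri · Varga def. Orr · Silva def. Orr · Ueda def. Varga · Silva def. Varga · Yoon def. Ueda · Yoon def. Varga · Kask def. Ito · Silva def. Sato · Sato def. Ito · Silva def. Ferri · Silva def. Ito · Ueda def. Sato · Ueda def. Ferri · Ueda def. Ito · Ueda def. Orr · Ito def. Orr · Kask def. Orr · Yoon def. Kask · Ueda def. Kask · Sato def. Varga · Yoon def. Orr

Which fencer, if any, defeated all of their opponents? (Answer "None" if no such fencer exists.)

Yoon has 8 wins out of 8 opponents — a perfect record.

Yoon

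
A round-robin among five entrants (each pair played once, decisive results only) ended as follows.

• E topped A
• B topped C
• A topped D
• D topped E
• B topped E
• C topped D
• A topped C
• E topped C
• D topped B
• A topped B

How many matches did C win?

1

C's results: beat D; lost to A, B, E.
That is 1 win.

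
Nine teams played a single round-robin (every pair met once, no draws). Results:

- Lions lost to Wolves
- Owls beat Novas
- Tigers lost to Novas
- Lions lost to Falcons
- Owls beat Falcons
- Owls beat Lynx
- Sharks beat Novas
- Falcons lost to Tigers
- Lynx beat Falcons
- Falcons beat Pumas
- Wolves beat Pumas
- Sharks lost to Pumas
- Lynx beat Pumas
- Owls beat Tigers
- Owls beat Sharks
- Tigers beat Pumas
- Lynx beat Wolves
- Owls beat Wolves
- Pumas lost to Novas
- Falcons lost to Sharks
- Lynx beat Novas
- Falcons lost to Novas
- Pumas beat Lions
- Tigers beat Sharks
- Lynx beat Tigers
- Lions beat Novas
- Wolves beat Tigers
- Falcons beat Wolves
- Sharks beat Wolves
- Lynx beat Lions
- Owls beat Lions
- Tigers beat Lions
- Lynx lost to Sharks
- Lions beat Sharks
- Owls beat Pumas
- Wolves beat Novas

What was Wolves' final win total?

4

Wolves' results: beat Tigers, Lions, Novas, Pumas; lost to Lynx, Sharks, Owls, Falcons.
That is 4 wins.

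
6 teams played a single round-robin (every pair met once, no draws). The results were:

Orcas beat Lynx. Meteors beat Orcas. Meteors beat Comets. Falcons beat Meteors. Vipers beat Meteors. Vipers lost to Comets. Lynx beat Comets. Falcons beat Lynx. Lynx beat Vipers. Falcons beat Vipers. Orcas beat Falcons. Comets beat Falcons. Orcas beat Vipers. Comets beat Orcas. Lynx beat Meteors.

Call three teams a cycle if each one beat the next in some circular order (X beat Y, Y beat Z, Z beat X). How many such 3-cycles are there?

7

Win totals: Falcons 3, Orcas 3, Comets 3, Meteors 2, Vipers 1, Lynx 3.
A team with w wins dominates both others in C(w,2) triples; summing gives 3 + 3 + 3 + 1 + 0 + 3 = 13 transitive triples.
Total triples C(6,3) = 20, so cyclic triples = 20 − 13 = 7.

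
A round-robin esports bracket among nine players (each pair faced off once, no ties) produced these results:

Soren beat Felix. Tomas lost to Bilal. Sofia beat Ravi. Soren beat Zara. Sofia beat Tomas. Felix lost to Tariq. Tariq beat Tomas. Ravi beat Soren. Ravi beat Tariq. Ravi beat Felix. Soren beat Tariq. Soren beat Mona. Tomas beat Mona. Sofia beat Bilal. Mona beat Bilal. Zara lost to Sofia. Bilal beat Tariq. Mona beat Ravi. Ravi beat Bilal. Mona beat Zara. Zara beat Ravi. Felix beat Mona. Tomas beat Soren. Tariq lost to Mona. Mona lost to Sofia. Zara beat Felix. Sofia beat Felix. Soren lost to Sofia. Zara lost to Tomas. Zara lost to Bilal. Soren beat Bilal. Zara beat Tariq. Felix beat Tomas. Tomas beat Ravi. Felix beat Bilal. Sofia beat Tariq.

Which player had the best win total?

Win totals: Tomas 4, Soren 5, Bilal 3, Mona 4, Felix 3, Ravi 4, Sofia 8, Zara 3, Tariq 2.
Sofia leads with 8 wins (next highest: 5).

Sofia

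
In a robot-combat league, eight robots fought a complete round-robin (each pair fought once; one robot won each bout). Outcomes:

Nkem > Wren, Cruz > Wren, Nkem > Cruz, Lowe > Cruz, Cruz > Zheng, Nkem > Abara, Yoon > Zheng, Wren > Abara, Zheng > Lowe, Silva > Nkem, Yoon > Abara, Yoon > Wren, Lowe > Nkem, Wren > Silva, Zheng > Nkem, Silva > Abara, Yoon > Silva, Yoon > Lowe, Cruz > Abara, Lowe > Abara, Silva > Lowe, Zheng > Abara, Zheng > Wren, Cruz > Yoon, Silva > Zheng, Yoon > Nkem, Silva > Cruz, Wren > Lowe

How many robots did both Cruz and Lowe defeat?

Cruz beat: Zheng, Abara, Yoon, Wren.
Lowe beat: Abara, Nkem, Cruz.
Both beat: Abara — 1.

1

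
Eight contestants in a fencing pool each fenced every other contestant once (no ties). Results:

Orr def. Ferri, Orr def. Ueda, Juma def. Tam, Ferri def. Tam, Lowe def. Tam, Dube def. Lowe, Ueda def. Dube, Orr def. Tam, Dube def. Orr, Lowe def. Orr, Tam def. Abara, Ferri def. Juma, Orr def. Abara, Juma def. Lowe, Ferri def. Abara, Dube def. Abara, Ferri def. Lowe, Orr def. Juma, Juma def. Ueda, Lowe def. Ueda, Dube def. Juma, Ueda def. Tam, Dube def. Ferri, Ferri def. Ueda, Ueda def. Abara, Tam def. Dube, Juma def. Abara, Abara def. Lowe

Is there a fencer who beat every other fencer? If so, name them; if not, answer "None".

Highest win total is Orr with 5 (out of 7 possible).
Orr lost to Dube, Lowe, so no fencer went undefeated.

None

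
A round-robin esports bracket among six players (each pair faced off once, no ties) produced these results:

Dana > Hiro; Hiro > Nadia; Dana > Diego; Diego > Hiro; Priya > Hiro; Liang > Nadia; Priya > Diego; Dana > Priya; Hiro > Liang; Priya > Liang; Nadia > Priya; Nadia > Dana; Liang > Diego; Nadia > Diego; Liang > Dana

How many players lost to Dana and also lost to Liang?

Dana beat: Priya, Hiro, Diego.
Liang beat: Dana, Nadia, Diego.
Both beat: Diego — 1.

1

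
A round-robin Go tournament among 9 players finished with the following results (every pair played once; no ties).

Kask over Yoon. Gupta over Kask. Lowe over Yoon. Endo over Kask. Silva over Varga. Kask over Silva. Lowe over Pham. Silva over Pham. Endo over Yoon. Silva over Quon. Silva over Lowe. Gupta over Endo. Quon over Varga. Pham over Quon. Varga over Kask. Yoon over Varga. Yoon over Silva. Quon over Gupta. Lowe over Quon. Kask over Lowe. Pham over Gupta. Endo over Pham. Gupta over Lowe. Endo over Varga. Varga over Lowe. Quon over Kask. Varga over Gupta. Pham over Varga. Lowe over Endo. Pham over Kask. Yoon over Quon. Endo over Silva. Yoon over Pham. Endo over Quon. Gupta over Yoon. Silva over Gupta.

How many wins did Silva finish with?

5

Silva's results: beat Quon, Gupta, Pham, Varga, Lowe; lost to Yoon, Kask, Endo.
That is 5 wins.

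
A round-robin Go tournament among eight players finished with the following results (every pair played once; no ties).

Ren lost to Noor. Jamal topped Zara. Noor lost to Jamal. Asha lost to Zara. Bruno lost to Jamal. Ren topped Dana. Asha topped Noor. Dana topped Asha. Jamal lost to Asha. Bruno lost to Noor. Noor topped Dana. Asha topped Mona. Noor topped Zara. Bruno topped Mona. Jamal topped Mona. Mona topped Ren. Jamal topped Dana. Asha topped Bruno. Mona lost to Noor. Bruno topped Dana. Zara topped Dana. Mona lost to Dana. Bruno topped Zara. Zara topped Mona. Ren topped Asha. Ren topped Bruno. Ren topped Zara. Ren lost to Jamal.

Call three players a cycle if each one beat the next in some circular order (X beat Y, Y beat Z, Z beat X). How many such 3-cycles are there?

12

Win totals: Zara 3, Asha 4, Ren 4, Mona 1, Bruno 3, Noor 5, Dana 2, Jamal 6.
A player with w wins dominates both others in C(w,2) triples; summing gives 3 + 6 + 6 + 0 + 3 + 10 + 1 + 15 = 44 transitive triples.
Total triples C(8,3) = 56, so cyclic triples = 56 − 44 = 12.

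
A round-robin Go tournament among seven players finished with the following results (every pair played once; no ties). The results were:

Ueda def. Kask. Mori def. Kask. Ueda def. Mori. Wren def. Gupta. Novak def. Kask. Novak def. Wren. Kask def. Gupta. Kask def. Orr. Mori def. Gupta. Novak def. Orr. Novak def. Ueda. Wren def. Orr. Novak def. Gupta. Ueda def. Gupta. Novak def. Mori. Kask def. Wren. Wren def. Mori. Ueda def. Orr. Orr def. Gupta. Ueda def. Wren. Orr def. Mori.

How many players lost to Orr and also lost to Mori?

1

Orr beat: Mori, Gupta.
Mori beat: Gupta, Kask.
Both beat: Gupta — 1.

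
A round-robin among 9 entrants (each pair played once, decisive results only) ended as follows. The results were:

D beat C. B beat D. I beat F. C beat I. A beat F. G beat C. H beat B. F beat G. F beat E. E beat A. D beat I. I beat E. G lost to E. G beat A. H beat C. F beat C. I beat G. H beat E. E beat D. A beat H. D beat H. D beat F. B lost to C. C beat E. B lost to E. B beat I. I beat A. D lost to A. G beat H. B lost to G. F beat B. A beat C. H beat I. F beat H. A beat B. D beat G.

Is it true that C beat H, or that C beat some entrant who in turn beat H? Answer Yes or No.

No

C did not beat H directly.
C beat B, E, I, but each of them lost to H. No two-step path.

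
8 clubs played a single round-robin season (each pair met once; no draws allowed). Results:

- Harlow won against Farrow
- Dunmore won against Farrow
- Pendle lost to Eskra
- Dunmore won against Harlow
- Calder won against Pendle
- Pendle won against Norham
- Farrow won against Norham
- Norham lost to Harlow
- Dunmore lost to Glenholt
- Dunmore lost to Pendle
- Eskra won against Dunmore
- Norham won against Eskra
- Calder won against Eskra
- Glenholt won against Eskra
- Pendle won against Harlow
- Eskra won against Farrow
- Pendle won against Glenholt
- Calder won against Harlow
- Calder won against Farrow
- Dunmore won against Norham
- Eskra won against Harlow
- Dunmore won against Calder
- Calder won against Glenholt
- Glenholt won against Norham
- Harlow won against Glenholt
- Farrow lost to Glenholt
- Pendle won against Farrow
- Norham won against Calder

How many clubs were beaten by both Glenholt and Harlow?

2

Glenholt beat: Norham, Dunmore, Farrow, Eskra.
Harlow beat: Glenholt, Norham, Farrow.
Both beat: Norham, Farrow — 2.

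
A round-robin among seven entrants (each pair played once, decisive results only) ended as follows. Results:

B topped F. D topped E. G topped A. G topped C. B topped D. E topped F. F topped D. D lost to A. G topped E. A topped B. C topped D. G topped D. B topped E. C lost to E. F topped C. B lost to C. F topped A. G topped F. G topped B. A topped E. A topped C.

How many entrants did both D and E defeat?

0

D beat: E.
E beat: C, F.
No one was beaten by both.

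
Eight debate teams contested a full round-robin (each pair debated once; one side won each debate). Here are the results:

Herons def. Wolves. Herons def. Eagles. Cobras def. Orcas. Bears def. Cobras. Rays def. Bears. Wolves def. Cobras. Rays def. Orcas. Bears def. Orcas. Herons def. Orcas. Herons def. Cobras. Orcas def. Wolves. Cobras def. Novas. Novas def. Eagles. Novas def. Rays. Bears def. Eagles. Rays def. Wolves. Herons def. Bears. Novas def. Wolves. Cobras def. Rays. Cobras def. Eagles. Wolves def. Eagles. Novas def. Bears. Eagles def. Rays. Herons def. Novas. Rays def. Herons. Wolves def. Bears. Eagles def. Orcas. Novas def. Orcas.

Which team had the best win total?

Herons

Win totals: Bears 3, Rays 4, Wolves 3, Cobras 4, Orcas 1, Herons 6, Eagles 2, Novas 5.
Herons leads with 6 wins (next highest: 5).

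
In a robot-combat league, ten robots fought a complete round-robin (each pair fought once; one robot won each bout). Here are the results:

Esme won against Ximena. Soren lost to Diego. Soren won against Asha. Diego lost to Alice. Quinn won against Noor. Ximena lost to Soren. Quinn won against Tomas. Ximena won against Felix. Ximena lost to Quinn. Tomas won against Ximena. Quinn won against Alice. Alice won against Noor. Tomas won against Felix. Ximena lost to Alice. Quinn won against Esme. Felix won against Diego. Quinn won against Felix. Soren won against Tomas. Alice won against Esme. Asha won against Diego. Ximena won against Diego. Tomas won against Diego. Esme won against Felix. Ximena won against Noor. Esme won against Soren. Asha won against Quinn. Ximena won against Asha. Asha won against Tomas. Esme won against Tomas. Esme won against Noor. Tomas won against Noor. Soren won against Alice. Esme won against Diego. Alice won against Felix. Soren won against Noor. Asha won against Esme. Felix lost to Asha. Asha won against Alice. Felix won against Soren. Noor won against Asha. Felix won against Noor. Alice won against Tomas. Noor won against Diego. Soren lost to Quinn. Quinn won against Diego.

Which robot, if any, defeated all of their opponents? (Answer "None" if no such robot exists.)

None

Highest win total is Quinn with 8 (out of 9 possible).
Quinn lost to Asha, so no robot went undefeated.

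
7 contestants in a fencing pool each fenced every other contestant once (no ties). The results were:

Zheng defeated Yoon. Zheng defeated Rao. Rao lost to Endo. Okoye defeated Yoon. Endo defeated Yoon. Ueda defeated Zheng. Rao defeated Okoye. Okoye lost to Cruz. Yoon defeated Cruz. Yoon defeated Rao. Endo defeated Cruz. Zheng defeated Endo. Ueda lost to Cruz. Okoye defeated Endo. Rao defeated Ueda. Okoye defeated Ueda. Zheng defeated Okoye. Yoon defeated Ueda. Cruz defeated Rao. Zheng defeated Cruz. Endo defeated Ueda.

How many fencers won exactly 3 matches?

3

Win totals: Endo 4, Zheng 5, Yoon 3, Ueda 1, Cruz 3, Okoye 3, Rao 2.
Exactly 3: Yoon, Cruz, Okoye — 3 fencers.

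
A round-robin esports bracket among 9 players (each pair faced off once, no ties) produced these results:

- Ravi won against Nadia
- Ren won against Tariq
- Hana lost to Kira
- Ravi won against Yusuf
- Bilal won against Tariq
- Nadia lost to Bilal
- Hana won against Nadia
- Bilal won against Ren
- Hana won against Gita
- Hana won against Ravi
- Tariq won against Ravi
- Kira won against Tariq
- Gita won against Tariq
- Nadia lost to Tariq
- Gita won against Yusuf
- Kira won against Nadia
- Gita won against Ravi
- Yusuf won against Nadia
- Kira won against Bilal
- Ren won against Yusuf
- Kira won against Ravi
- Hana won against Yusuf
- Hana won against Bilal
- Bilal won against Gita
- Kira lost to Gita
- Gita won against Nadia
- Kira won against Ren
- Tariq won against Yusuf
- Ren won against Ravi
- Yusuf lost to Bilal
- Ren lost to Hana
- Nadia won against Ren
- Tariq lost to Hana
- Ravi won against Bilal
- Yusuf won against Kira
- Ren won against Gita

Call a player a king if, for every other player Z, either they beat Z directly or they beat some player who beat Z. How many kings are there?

3

Hana reaches everyone (king).
Gita reaches everyone (king).
Kira reaches everyone (king).
Ravi cannot reach Hana in two steps.
Nadia cannot reach Hana, Kira, Bilal in two steps.
Yusuf cannot reach Gita in two steps.
Bilal cannot reach Hana in two steps.
Tariq cannot reach Hana, Gita in two steps.
Ren cannot reach Hana in two steps.
Kings: Hana, Gita, Kira — 3.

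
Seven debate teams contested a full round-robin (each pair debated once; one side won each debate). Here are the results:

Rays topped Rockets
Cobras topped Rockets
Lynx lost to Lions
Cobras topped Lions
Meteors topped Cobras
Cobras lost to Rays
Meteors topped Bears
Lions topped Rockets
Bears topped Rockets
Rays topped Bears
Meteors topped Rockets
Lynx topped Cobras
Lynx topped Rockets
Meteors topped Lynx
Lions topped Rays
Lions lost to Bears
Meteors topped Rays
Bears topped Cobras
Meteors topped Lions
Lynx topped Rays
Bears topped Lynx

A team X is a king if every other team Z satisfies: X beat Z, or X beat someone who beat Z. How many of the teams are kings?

1

Rockets cannot reach Cobras, Meteors, Bears, Rays, Lions, Lynx in two steps.
Cobras cannot reach Meteors, Bears in two steps.
Meteors reaches everyone (king).
Bears cannot reach Meteors in two steps.
Rays cannot reach Meteors in two steps.
Lions cannot reach Meteors in two steps.
Lynx cannot reach Meteors in two steps.
Kings: Meteors — 1.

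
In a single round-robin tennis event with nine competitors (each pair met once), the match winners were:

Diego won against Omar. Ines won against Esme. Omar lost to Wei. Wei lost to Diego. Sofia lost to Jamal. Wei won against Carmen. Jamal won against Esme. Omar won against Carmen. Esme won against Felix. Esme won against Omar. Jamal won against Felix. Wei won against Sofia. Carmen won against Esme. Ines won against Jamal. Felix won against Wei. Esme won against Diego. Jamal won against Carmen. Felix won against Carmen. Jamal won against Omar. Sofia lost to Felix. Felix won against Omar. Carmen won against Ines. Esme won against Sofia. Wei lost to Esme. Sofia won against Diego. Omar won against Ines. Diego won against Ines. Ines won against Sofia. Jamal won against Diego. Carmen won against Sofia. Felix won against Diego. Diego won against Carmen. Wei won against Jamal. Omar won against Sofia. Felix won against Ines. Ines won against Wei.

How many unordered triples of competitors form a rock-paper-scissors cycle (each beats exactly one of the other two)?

20

Win totals: Omar 3, Sofia 1, Jamal 6, Wei 4, Carmen 3, Esme 5, Felix 6, Diego 4, Ines 4.
A competitor with w wins dominates both others in C(w,2) triples; summing gives 3 + 0 + 15 + 6 + 3 + 10 + 15 + 6 + 6 = 64 transitive triples.
Total triples C(9,3) = 84, so cyclic triples = 84 − 64 = 20.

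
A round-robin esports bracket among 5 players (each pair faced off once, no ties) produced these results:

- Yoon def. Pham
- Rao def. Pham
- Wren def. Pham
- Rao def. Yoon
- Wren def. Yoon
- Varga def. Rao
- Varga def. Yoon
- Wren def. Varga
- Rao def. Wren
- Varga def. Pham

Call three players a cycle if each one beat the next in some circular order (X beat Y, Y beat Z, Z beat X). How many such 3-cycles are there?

1

Win totals: Pham 0, Wren 3, Rao 3, Yoon 1, Varga 3.
A player with w wins dominates both others in C(w,2) triples; summing gives 0 + 3 + 3 + 0 + 3 = 9 transitive triples.
Total triples C(5,3) = 10, so cyclic triples = 10 − 9 = 1.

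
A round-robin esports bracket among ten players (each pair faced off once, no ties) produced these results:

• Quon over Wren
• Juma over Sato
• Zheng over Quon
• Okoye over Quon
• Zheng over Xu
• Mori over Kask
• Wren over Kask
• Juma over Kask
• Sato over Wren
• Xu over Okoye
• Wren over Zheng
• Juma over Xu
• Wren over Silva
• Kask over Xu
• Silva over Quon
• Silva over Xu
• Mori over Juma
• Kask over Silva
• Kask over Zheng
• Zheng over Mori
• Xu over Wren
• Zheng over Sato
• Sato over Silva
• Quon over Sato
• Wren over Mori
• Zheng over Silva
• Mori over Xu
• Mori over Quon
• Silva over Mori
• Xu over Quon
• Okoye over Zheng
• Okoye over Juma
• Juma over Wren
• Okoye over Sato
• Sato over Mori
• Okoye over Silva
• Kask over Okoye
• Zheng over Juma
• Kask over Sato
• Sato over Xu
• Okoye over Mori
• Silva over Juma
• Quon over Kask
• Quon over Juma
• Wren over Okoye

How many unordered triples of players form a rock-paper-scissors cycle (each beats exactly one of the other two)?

37

Win totals: Mori 4, Sato 4, Zheng 6, Okoye 6, Silva 4, Wren 5, Xu 3, Juma 4, Kask 5, Quon 4.
A player with w wins dominates both others in C(w,2) triples; summing gives 6 + 6 + 15 + 15 + 6 + 10 + 3 + 6 + 10 + 6 = 83 transitive triples.
Total triples C(10,3) = 120, so cyclic triples = 120 − 83 = 37.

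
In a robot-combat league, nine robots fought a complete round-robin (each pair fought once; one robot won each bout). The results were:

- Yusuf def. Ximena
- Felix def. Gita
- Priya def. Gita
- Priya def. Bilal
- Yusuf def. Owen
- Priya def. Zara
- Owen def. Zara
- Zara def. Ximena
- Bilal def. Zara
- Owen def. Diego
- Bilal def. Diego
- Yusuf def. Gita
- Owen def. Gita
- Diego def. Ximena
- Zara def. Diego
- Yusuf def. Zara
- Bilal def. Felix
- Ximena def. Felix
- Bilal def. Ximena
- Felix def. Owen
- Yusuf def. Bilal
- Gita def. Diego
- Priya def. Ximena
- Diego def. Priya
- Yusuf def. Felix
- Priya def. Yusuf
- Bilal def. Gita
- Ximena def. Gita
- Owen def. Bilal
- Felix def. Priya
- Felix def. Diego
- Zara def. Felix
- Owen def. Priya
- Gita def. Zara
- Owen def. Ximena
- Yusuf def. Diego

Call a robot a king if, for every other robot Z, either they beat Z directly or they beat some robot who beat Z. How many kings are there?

4

Diego cannot reach Owen in two steps.
Zara cannot reach Yusuf, Bilal in two steps.
Felix reaches everyone (king).
Yusuf reaches everyone (king).
Priya reaches everyone (king).
Ximena cannot reach Yusuf, Bilal in two steps.
Gita cannot reach Yusuf, Owen, Bilal in two steps.
Owen reaches everyone (king).
Bilal cannot reach Yusuf in two steps.
Kings: Felix, Yusuf, Priya, Owen — 4.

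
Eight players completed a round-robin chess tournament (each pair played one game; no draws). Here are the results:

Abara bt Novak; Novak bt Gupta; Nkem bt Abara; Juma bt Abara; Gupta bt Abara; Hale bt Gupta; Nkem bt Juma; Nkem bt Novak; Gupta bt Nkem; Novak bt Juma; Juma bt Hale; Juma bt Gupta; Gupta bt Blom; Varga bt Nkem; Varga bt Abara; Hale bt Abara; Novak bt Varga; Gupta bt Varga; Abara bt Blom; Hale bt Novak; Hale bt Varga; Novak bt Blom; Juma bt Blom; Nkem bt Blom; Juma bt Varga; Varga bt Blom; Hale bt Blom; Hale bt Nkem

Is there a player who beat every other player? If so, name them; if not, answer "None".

Highest win total is Hale with 6 (out of 7 possible).
Hale lost to Juma, so no player went undefeated.

None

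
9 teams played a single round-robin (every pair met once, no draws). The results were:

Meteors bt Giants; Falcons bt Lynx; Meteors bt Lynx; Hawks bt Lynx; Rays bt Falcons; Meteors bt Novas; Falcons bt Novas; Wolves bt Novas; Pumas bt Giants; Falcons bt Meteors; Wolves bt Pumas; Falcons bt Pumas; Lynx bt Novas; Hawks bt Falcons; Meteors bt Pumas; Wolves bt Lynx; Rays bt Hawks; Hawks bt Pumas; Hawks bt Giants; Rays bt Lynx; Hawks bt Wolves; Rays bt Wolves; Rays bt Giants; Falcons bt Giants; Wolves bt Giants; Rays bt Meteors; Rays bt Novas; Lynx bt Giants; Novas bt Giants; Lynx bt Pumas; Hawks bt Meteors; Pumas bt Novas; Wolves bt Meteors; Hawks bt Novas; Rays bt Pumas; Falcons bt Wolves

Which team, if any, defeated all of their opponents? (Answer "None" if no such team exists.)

Rays

Rays has 8 wins out of 8 opponents — a perfect record.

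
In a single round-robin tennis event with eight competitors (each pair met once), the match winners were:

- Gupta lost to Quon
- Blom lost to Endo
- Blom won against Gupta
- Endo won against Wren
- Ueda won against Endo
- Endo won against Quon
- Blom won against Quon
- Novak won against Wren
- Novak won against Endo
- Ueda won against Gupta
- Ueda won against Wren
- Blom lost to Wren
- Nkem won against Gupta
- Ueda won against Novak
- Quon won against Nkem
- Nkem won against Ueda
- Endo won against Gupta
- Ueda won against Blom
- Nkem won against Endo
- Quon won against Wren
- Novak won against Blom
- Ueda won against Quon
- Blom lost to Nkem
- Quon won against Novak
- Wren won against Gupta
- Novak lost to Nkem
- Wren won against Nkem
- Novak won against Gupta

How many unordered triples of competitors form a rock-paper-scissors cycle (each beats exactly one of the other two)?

9

Win totals: Nkem 5, Endo 4, Novak 4, Gupta 0, Quon 4, Blom 2, Wren 3, Ueda 6.
A competitor with w wins dominates both others in C(w,2) triples; summing gives 10 + 6 + 6 + 0 + 6 + 1 + 3 + 15 = 47 transitive triples.
Total triples C(8,3) = 56, so cyclic triples = 56 − 47 = 9.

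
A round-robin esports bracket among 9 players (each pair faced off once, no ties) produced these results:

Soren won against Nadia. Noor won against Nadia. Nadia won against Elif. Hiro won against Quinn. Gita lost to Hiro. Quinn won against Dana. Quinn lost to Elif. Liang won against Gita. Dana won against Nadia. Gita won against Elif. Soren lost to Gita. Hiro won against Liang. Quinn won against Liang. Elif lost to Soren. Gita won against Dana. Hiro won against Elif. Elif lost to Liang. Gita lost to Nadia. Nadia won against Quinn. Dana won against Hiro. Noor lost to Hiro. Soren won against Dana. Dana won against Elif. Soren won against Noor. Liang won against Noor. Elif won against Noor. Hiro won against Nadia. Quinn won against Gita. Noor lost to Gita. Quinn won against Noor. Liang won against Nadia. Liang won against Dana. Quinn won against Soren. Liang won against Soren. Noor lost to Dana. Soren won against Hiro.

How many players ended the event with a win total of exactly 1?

1

Win totals: Gita 4, Nadia 3, Hiro 6, Soren 5, Elif 2, Noor 1, Dana 4, Quinn 5, Liang 6.
Exactly 1: Noor — 1 player.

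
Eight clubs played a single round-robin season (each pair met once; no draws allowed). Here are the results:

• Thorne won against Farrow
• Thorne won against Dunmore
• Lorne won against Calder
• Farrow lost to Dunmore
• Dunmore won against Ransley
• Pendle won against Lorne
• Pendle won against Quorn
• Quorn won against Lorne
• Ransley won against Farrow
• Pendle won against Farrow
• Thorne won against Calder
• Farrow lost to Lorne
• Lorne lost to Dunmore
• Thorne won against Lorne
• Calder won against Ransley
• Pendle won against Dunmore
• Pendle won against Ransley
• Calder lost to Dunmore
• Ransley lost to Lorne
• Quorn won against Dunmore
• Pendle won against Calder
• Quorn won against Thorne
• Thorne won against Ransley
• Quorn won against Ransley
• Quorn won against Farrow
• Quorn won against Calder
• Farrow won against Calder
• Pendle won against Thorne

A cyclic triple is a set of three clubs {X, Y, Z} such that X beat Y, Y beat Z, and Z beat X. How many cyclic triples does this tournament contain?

Win totals: Pendle 7, Calder 1, Thorne 5, Quorn 6, Ransley 1, Farrow 1, Dunmore 4, Lorne 3.
A club with w wins dominates both others in C(w,2) triples; summing gives 21 + 0 + 10 + 15 + 0 + 0 + 6 + 3 = 55 transitive triples.
Total triples C(8,3) = 56, so cyclic triples = 56 − 55 = 1.

1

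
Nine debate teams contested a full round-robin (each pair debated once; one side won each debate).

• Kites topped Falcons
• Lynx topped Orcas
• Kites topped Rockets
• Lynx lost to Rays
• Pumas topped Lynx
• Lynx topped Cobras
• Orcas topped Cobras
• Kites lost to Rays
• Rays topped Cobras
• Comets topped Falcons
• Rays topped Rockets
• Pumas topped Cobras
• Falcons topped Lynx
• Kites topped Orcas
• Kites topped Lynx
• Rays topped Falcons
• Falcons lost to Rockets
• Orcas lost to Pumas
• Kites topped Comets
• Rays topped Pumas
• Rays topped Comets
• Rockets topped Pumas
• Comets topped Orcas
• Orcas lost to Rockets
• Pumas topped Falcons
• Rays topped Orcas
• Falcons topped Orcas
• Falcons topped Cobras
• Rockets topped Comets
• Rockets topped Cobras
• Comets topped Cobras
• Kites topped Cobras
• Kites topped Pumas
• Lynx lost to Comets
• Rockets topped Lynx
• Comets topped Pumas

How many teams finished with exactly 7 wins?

1

Win totals: Cobras 0, Kites 7, Comets 5, Rays 8, Orcas 1, Falcons 3, Rockets 6, Pumas 4, Lynx 2.
Exactly 7: Kites — 1 team.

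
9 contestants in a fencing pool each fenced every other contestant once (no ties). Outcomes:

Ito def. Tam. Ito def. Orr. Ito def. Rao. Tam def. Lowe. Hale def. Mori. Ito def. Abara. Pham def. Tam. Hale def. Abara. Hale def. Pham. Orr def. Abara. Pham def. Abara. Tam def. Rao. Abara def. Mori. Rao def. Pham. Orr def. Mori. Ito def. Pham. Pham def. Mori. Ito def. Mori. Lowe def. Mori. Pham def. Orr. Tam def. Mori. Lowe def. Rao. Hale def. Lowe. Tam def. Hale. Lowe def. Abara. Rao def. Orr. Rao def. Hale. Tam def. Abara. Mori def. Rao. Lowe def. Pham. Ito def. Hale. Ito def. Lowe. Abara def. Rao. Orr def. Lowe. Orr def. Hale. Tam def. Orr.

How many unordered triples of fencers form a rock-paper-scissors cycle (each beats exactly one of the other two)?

Win totals: Lowe 4, Orr 4, Ito 8, Hale 4, Rao 3, Pham 4, Abara 2, Tam 6, Mori 1.
A fencer with w wins dominates both others in C(w,2) triples; summing gives 6 + 6 + 28 + 6 + 3 + 6 + 1 + 15 + 0 = 71 transitive triples.
Total triples C(9,3) = 84, so cyclic triples = 84 − 71 = 13.

13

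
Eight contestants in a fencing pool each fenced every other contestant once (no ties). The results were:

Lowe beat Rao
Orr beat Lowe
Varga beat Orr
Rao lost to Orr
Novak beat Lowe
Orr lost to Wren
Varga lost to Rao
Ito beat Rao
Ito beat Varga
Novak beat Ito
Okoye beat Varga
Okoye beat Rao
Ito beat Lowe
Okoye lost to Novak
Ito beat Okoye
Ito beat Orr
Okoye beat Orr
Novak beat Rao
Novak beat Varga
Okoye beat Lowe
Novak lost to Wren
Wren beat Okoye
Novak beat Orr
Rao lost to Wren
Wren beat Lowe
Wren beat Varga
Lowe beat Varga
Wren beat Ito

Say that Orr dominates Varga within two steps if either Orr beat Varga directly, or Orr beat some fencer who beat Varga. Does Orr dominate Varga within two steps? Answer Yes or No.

Yes

Orr did not beat Varga directly.
Orr beat Lowe, Rao. Of those, Lowe beat Varga.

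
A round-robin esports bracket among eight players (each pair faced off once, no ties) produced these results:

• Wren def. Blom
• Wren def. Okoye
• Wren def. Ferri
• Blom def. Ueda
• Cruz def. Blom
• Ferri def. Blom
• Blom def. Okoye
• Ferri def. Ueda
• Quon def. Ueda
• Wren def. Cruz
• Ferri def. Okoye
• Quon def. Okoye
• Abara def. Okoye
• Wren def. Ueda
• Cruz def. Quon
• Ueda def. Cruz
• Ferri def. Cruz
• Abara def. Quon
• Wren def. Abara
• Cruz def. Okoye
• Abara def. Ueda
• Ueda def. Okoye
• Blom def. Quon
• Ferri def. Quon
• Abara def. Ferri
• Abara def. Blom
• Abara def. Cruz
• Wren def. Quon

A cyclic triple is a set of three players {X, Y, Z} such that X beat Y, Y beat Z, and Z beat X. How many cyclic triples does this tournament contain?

Win totals: Quon 2, Ueda 2, Abara 6, Blom 3, Wren 7, Cruz 3, Ferri 5, Okoye 0.
A player with w wins dominates both others in C(w,2) triples; summing gives 1 + 1 + 15 + 3 + 21 + 3 + 10 + 0 = 54 transitive triples.
Total triples C(8,3) = 56, so cyclic triples = 56 − 54 = 2.

2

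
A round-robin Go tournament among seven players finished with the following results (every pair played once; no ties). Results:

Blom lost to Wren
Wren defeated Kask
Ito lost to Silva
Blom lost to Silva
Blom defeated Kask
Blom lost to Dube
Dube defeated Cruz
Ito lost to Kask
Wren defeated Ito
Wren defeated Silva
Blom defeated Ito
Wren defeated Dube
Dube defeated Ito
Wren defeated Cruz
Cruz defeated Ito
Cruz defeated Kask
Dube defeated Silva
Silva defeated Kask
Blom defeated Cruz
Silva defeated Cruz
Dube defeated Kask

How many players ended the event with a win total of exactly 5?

Win totals: Kask 1, Blom 3, Dube 5, Ito 0, Wren 6, Silva 4, Cruz 2.
Exactly 5: Dube — 1 player.

1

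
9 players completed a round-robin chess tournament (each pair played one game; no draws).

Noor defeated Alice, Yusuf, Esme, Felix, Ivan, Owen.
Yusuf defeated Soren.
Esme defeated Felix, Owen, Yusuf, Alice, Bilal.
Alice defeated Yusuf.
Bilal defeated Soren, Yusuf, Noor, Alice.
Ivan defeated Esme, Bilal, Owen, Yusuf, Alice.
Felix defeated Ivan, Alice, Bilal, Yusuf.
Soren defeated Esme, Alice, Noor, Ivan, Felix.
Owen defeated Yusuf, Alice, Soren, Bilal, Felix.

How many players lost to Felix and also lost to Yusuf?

0

Felix beat: Alice, Bilal, Yusuf, Ivan.
Yusuf beat: Soren.
No one was beaten by both.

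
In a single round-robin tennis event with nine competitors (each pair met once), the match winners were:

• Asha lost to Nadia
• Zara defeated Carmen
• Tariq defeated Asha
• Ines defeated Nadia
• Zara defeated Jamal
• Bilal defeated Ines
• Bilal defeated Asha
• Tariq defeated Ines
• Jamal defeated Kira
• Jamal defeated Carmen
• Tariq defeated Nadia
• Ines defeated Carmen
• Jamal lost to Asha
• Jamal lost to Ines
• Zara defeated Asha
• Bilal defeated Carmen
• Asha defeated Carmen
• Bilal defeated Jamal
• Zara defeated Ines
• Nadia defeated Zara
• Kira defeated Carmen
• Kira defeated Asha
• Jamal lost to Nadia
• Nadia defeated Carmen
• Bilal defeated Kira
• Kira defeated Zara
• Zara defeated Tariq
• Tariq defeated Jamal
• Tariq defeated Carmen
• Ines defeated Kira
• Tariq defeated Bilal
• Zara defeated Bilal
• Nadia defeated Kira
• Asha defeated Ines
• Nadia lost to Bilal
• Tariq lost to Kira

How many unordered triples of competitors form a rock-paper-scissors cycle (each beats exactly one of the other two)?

Win totals: Asha 3, Ines 4, Bilal 6, Nadia 5, Zara 6, Jamal 2, Carmen 0, Tariq 6, Kira 4.
A competitor with w wins dominates both others in C(w,2) triples; summing gives 3 + 6 + 15 + 10 + 15 + 1 + 0 + 15 + 6 = 71 transitive triples.
Total triples C(9,3) = 84, so cyclic triples = 84 − 71 = 13.

13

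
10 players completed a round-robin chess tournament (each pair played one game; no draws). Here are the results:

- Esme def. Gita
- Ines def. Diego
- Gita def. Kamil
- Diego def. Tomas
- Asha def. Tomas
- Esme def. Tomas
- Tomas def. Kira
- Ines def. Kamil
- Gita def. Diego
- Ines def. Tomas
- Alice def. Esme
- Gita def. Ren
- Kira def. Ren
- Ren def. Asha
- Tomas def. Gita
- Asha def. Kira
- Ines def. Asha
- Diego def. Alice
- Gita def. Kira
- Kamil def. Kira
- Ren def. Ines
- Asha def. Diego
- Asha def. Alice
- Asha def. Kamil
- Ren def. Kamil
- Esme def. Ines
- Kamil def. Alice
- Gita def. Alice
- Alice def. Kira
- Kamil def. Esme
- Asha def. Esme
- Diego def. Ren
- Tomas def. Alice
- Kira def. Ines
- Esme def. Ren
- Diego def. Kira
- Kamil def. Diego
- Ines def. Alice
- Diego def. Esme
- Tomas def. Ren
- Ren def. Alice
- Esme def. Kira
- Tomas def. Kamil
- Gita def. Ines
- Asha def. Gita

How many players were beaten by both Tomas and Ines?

Tomas beat: Gita, Kira, Alice, Kamil, Ren.
Ines beat: Diego, Asha, Alice, Tomas, Kamil.
Both beat: Alice, Kamil — 2.

2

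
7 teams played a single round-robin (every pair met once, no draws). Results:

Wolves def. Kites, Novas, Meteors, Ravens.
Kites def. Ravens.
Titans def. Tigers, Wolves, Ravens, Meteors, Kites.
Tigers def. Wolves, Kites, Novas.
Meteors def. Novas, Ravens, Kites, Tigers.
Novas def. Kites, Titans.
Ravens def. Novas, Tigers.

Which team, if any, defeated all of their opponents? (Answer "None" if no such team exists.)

Highest win total is Titans with 5 (out of 6 possible).
Titans lost to Novas, so no team went undefeated.

None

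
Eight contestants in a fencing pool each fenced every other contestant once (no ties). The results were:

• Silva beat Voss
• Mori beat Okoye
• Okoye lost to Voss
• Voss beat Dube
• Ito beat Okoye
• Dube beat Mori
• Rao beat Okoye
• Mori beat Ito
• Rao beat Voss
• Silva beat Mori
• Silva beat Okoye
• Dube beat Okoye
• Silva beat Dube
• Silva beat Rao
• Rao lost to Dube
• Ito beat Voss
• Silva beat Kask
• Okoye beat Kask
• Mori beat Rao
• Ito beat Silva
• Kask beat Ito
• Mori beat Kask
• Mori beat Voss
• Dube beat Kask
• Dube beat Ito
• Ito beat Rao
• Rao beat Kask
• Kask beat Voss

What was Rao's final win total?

3

Rao's results: beat Okoye, Voss, Kask; lost to Ito, Silva, Dube, Mori.
That is 3 wins.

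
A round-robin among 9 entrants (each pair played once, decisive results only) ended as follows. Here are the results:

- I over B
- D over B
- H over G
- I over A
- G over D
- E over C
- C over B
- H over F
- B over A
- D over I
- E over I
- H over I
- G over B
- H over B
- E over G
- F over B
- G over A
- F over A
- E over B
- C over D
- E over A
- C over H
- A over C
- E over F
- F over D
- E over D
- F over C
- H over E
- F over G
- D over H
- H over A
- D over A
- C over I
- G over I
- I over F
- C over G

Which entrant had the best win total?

E

Win totals: A 1, B 1, C 5, D 4, E 7, F 5, G 4, H 6, I 3.
E leads with 7 wins (next highest: 6).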